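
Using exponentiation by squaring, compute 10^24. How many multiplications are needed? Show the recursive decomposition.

Computing 10^24 by squaring (build up from 10^1; each line after the first costs one multiplication):

10^1 = 10
10^2 = (10^1)^2 = 10^2 = 100
10^3 = 10 * 10^2 = 10 * 100 = 1000
10^6 = (10^3)^2 = 1000^2 = 1000000
10^12 = (10^6)^2 = 1000000^2 = 1000000000000
10^24 = (10^12)^2 = 1000000000000^2 = 1000000000000000000000000

Result: 1000000000000000000000000
Multiplications needed: 5 (5 lines after 10^1)

10^24 = 1000000000000000000000000. Using exponentiation by squaring, this requires 5 multiplications. The key idea: if the exponent is even, square the half-power; if odd, multiply by the base once.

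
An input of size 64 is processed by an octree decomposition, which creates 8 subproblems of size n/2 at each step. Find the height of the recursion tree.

For divide and conquer with division factor 2:

Problem sizes at each level:
Level 0: 64
Level 1: 32
Level 2: 16
Level 3: 8
Level 4: 4
Level 5: 2
Level 6: 1

The root is level 0 and the size-1 base case is level 6 (the tree spans levels 0 through 6, i.e. 7 levels counting the root), so the depth is the number of divisions: log_2(64) = 6

The recursion tree depth is log_2(64) = 6. At each level, the problem size is divided by 2, so it takes 6 divisions to reduce to a base case of size 1. The algorithm makes 8 recursive calls at each level.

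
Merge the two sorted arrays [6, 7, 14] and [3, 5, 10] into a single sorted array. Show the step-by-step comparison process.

Merging process:

Compare 6 vs 3: take 3 from right. Merged: [3]
Compare 6 vs 5: take 5 from right. Merged: [3, 5]
Compare 6 vs 10: take 6 from left. Merged: [3, 5, 6]
Compare 7 vs 10: take 7 from left. Merged: [3, 5, 6, 7]
Compare 14 vs 10: take 10 from right. Merged: [3, 5, 6, 7, 10]
Append remaining from left: [14]. Merged: [3, 5, 6, 7, 10, 14]

Final merged array: [3, 5, 6, 7, 10, 14]
Total comparisons: 5

The merged array is [3, 5, 6, 7, 10, 14], requiring 5 comparisons. The merge step runs in O(n) time where n is the total number of elements.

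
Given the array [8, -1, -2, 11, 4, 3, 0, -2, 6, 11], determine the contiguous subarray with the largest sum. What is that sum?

Using Kadane's algorithm on [8, -1, -2, 11, 4, 3, 0, -2, 6, 11]:

Scanning through the array:
Position 1 (value -1): max_ending_here = 7, max_so_far = 8
Position 2 (value -2): max_ending_here = 5, max_so_far = 8
Position 3 (value 11): max_ending_here = 16, max_so_far = 16
Position 4 (value 4): max_ending_here = 20, max_so_far = 20
Position 5 (value 3): max_ending_here = 23, max_so_far = 23
Position 6 (value 0): max_ending_here = 23, max_so_far = 23
Position 7 (value -2): max_ending_here = 21, max_so_far = 23
Position 8 (value 6): max_ending_here = 27, max_so_far = 27
Position 9 (value 11): max_ending_here = 38, max_so_far = 38

Maximum subarray: [8, -1, -2, 11, 4, 3, 0, -2, 6, 11]
Maximum sum: 38

The maximum subarray is [8, -1, -2, 11, 4, 3, 0, -2, 6, 11] with sum 38. This subarray runs from index 0 to index 9.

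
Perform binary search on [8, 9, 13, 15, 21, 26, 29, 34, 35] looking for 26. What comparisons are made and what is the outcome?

Binary search for 26 in [8, 9, 13, 15, 21, 26, 29, 34, 35]:

lo=0, hi=8, mid=4, arr[mid]=21 -> 21 < 26, search right half
lo=5, hi=8, mid=6, arr[mid]=29 -> 29 > 26, search left half
lo=5, hi=5, mid=5, arr[mid]=26 -> Found target at index 5!

Binary search finds 26 at index 5 after 3 comparisons. The search repeatedly halves the search space by comparing with the middle element.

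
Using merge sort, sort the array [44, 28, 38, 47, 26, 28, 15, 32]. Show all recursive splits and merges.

Merge sort trace:

Split: [44, 28, 38, 47, 26, 28, 15, 32] -> [44, 28, 38, 47] and [26, 28, 15, 32]
  Split: [44, 28, 38, 47] -> [44, 28] and [38, 47]
    Split: [44, 28] -> [44] and [28]
    Merge: [44] + [28] -> [28, 44]
    Split: [38, 47] -> [38] and [47]
    Merge: [38] + [47] -> [38, 47]
  Merge: [28, 44] + [38, 47] -> [28, 38, 44, 47]
  Split: [26, 28, 15, 32] -> [26, 28] and [15, 32]
    Split: [26, 28] -> [26] and [28]
    Merge: [26] + [28] -> [26, 28]
    Split: [15, 32] -> [15] and [32]
    Merge: [15] + [32] -> [15, 32]
  Merge: [26, 28] + [15, 32] -> [15, 26, 28, 32]
Merge: [28, 38, 44, 47] + [15, 26, 28, 32] -> [15, 26, 28, 28, 32, 38, 44, 47]

Final sorted array: [15, 26, 28, 28, 32, 38, 44, 47]

The merge sort proceeds by recursively splitting the array and merging sorted halves.
After all merges, the sorted array is [15, 26, 28, 28, 32, 38, 44, 47].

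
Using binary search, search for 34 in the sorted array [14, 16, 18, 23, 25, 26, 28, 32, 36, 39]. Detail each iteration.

Binary search for 34 in [14, 16, 18, 23, 25, 26, 28, 32, 36, 39]:

lo=0, hi=9, mid=4, arr[mid]=25 -> 25 < 34, search right half
lo=5, hi=9, mid=7, arr[mid]=32 -> 32 < 34, search right half
lo=8, hi=9, mid=8, arr[mid]=36 -> 36 > 34, search left half
lo=8 > hi=7, target 34 not found

Binary search determines that 34 is not in the array after 3 comparisons. The search space was exhausted without finding the target.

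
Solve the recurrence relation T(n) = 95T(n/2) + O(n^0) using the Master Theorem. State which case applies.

Master Theorem for T(n) = 95T(n/2) + O(n^0):

a = 95, b = 2, c = 0
log_b(a) = log_2(95) = 6.5699

Case 1: c = 0 < log_2(95) = 6.5699
T(n) = O(n^(log_2 95))

For T(n) = 95T(n/2) + O(n^0): log_2(95) = 6.5699. This is Case 1 of the Master Theorem (c < log_b(a), work dominated by leaves), giving O(n^(log_2 95)).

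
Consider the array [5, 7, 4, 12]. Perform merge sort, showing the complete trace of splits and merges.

Merge sort trace:

Split: [5, 7, 4, 12] -> [5, 7] and [4, 12]
  Split: [5, 7] -> [5] and [7]
  Merge: [5] + [7] -> [5, 7]
  Split: [4, 12] -> [4] and [12]
  Merge: [4] + [12] -> [4, 12]
Merge: [5, 7] + [4, 12] -> [4, 5, 7, 12]

Final sorted array: [4, 5, 7, 12]

The merge sort proceeds by recursively splitting the array and merging sorted halves.
After all merges, the sorted array is [4, 5, 7, 12].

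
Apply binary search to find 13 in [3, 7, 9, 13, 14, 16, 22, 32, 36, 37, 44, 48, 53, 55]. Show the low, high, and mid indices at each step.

Binary search for 13 in [3, 7, 9, 13, 14, 16, 22, 32, 36, 37, 44, 48, 53, 55]:

lo=0, hi=13, mid=6, arr[mid]=22 -> 22 > 13, search left half
lo=0, hi=5, mid=2, arr[mid]=9 -> 9 < 13, search right half
lo=3, hi=5, mid=4, arr[mid]=14 -> 14 > 13, search left half
lo=3, hi=3, mid=3, arr[mid]=13 -> Found target at index 3!

Binary search finds 13 at index 3 after 4 comparisons. The search repeatedly halves the search space by comparing with the middle element.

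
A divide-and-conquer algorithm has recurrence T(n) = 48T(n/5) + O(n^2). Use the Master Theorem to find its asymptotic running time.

Master Theorem for T(n) = 48T(n/5) + O(n^2):

a = 48, b = 5, c = 2
log_b(a) = log_5(48) = 2.4053

Case 1: c = 2 < log_5(48) = 2.4053
T(n) = O(n^(log_5 48))

For T(n) = 48T(n/5) + O(n^2): log_5(48) = 2.4053. This is Case 1 of the Master Theorem (c < log_b(a), work dominated by leaves), giving O(n^(log_5 48)).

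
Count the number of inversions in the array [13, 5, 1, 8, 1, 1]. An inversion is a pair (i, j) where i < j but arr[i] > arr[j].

Finding inversions in [13, 5, 1, 8, 1, 1]:

(0, 1): arr[0]=13 > arr[1]=5
(0, 2): arr[0]=13 > arr[2]=1
(0, 3): arr[0]=13 > arr[3]=8
(0, 4): arr[0]=13 > arr[4]=1
(0, 5): arr[0]=13 > arr[5]=1
(1, 2): arr[1]=5 > arr[2]=1
(1, 4): arr[1]=5 > arr[4]=1
(1, 5): arr[1]=5 > arr[5]=1
(3, 4): arr[3]=8 > arr[4]=1
(3, 5): arr[3]=8 > arr[5]=1

Total inversions: 10

The array has 10 inversion(s): (0,1), (0,2), (0,3), (0,4), (0,5), (1,2), (1,4), (1,5), (3,4), (3,5). Each pair (i,j) satisfies i < j and arr[i] > arr[j].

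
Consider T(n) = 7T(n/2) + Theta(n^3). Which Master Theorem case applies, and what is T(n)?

Master Theorem for T(n) = 7T(n/2) + O(n^3):

a = 7, b = 2, c = 3
log_b(a) = log_2(7) = 2.8074

Case 3: c = 3 > log_2(7) = 2.8074
T(n) = O(n^3) = O(n^3)

For T(n) = 7T(n/2) + O(n^3): log_2(7) = 2.8074. This is Case 3 of the Master Theorem (c > log_b(a), work dominated by root), giving O(n^3).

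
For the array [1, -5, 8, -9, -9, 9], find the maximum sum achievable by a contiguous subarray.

Using Kadane's algorithm on [1, -5, 8, -9, -9, 9]:

Scanning through the array:
Position 1 (value -5): max_ending_here = -4, max_so_far = 1
Position 2 (value 8): max_ending_here = 8, max_so_far = 8
Position 3 (value -9): max_ending_here = -1, max_so_far = 8
Position 4 (value -9): max_ending_here = -9, max_so_far = 8
Position 5 (value 9): max_ending_here = 9, max_so_far = 9

Maximum subarray: [9]
Maximum sum: 9

The maximum subarray is [9] with sum 9. This subarray runs from index 5 to index 5.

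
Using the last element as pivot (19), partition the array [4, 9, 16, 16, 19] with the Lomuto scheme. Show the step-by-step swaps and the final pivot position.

Lomuto partition with pivot = 19:

Initial array: [4, 9, 16, 16, 19]

arr[0]=4 <= 19: swap with position 0, array becomes [4, 9, 16, 16, 19]
arr[1]=9 <= 19: swap with position 1, array becomes [4, 9, 16, 16, 19]
arr[2]=16 <= 19: swap with position 2, array becomes [4, 9, 16, 16, 19]
arr[3]=16 <= 19: swap with position 3, array becomes [4, 9, 16, 16, 19]

Place pivot at position 4: [4, 9, 16, 16, 19]
Pivot position: 4

After partitioning with pivot 19, the array becomes [4, 9, 16, 16, 19]. The pivot is placed at index 4. All elements to the left of the pivot are <= 19, and all elements to the right are > 19.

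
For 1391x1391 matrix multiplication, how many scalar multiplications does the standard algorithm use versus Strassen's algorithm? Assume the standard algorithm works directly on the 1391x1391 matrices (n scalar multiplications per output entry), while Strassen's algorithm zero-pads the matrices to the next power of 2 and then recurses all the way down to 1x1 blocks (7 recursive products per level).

Matrix multiplication for 1391x1391 matrices:

Strassen's algorithm requires power-of-2 dimensions. Pad 1391x1391 to 2048x2048 (next power of 2).

Standard algorithm: 1391^3 = 2691419471 multiplications
Strassen's algorithm: 7^(log2(2048)) = 7^11 = 1977326743 multiplications
Savings: 2691419471 - 1977326743 = 714092728 multiplications

Standard: 2691419471 multiplications (1391^3). Strassen: 1977326743 multiplications (7^11, after padding to 2048x2048). Strassen reduces 8 recursive multiplications to 7 at each level.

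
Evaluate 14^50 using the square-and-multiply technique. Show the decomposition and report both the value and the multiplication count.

Computing 14^50 by squaring (build up from 14^1; each line after the first costs one multiplication):

14^1 = 14
14^2 = (14^1)^2 = 14^2 = 196
14^3 = 14 * 14^2 = 14 * 196 = 2744
14^6 = (14^3)^2 = 2744^2 = 7529536
14^12 = (14^6)^2 = 7529536^2 = 56693912375296
14^24 = (14^12)^2 = 56693912375296^2 = 3214199700417740936751087616
14^25 = 14 * 14^24 = 14 * 3214199700417740936751087616 = 44998795805848373114515226624
14^50 = (14^25)^2 = 44998795805848373114515226624^2 = 2024891623976437135118764865774783290467102632746078437376

Result: 2024891623976437135118764865774783290467102632746078437376
Multiplications needed: 7 (7 lines after 14^1)

14^50 = 2024891623976437135118764865774783290467102632746078437376. Using exponentiation by squaring, this requires 7 multiplications. The key idea: if the exponent is even, square the half-power; if odd, multiply by the base once.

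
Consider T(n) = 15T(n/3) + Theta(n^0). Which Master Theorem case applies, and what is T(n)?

Master Theorem for T(n) = 15T(n/3) + O(n^0):

a = 15, b = 3, c = 0
log_b(a) = log_3(15) = 2.4650

Case 1: c = 0 < log_3(15) = 2.4650
T(n) = O(n^(log_3 15))

For T(n) = 15T(n/3) + O(n^0): log_3(15) = 2.4650. This is Case 1 of the Master Theorem (c < log_b(a), work dominated by leaves), giving O(n^(log_3 15)).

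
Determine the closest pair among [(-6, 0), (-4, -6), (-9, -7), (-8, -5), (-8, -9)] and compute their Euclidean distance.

Computing all pairwise distances among 5 points:

d((-6, 0), (-4, -6)) = 6.3246
d((-6, 0), (-9, -7)) = 7.6158
d((-6, 0), (-8, -5)) = 5.3852
d((-6, 0), (-8, -9)) = 9.2195
d((-4, -6), (-9, -7)) = 5.099
d((-4, -6), (-8, -5)) = 4.1231
d((-4, -6), (-8, -9)) = 5.0
d((-9, -7), (-8, -5)) = 2.2361 <-- minimum
d((-9, -7), (-8, -9)) = 2.2361 <-- minimum
d((-8, -5), (-8, -9)) = 4.0

Minimum distance: 2.2361 (tie among 2 pairs: (-9, -7) and (-8, -5); (-9, -7) and (-8, -9))

The minimum Euclidean distance is 2.2361. There is a tie: 2 pairs achieve this minimum — (-9, -7) and (-8, -5); (-9, -7) and (-8, -9). Any of these is a valid closest pair. For 5 points, brute-force pairwise comparison is shown above. For large n, the divide-and-conquer algorithm (sort by x, recurse on halves, check the dividing strip) achieves O(n log n).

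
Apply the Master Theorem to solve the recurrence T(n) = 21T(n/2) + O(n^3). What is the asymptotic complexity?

Master Theorem for T(n) = 21T(n/2) + O(n^3):

a = 21, b = 2, c = 3
log_b(a) = log_2(21) = 4.3923

Case 1: c = 3 < log_2(21) = 4.3923
T(n) = O(n^(log_2 21))

For T(n) = 21T(n/2) + O(n^3): log_2(21) = 4.3923. This is Case 1 of the Master Theorem (c < log_b(a), work dominated by leaves), giving O(n^(log_2 21)).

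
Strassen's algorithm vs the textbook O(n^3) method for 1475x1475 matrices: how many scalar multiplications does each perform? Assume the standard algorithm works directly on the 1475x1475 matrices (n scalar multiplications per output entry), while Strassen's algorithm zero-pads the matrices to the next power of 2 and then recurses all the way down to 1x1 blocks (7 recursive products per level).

Matrix multiplication for 1475x1475 matrices:

Strassen's algorithm requires power-of-2 dimensions. Pad 1475x1475 to 2048x2048 (next power of 2).

Standard algorithm: 1475^3 = 3209046875 multiplications
Strassen's algorithm: 7^(log2(2048)) = 7^11 = 1977326743 multiplications
Savings: 3209046875 - 1977326743 = 1231720132 multiplications

Standard: 3209046875 multiplications (1475^3). Strassen: 1977326743 multiplications (7^11, after padding to 2048x2048). Strassen reduces 8 recursive multiplications to 7 at each level.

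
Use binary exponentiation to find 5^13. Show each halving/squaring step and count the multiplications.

Computing 5^13 by squaring (build up from 5^1; each line after the first costs one multiplication):

5^1 = 5
5^2 = (5^1)^2 = 5^2 = 25
5^3 = 5 * 5^2 = 5 * 25 = 125
5^6 = (5^3)^2 = 125^2 = 15625
5^12 = (5^6)^2 = 15625^2 = 244140625
5^13 = 5 * 5^12 = 5 * 244140625 = 1220703125

Result: 1220703125
Multiplications needed: 5 (5 lines after 5^1)

5^13 = 1220703125. Using exponentiation by squaring, this requires 5 multiplications. The key idea: if the exponent is even, square the half-power; if odd, multiply by the base once.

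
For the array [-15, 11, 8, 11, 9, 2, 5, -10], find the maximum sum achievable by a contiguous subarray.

Using Kadane's algorithm on [-15, 11, 8, 11, 9, 2, 5, -10]:

Scanning through the array:
Position 1 (value 11): max_ending_here = 11, max_so_far = 11
Position 2 (value 8): max_ending_here = 19, max_so_far = 19
Position 3 (value 11): max_ending_here = 30, max_so_far = 30
Position 4 (value 9): max_ending_here = 39, max_so_far = 39
Position 5 (value 2): max_ending_here = 41, max_so_far = 41
Position 6 (value 5): max_ending_here = 46, max_so_far = 46
Position 7 (value -10): max_ending_here = 36, max_so_far = 46

Maximum subarray: [11, 8, 11, 9, 2, 5]
Maximum sum: 46

The maximum subarray is [11, 8, 11, 9, 2, 5] with sum 46. This subarray runs from index 1 to index 6.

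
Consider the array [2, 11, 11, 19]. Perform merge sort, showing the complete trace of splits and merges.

Merge sort trace:

Split: [2, 11, 11, 19] -> [2, 11] and [11, 19]
  Split: [2, 11] -> [2] and [11]
  Merge: [2] + [11] -> [2, 11]
  Split: [11, 19] -> [11] and [19]
  Merge: [11] + [19] -> [11, 19]
Merge: [2, 11] + [11, 19] -> [2, 11, 11, 19]

Final sorted array: [2, 11, 11, 19]

The merge sort proceeds by recursively splitting the array and merging sorted halves.
After all merges, the sorted array is [2, 11, 11, 19].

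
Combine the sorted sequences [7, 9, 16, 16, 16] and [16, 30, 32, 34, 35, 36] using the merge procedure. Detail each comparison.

Merging process:

Compare 7 vs 16: take 7 from left. Merged: [7]
Compare 9 vs 16: take 9 from left. Merged: [7, 9]
Compare 16 vs 16: take 16 from left. Merged: [7, 9, 16]
Compare 16 vs 16: take 16 from left. Merged: [7, 9, 16, 16]
Compare 16 vs 16: take 16 from left. Merged: [7, 9, 16, 16, 16]
Append remaining from right: [16, 30, 32, 34, 35, 36]. Merged: [7, 9, 16, 16, 16, 16, 30, 32, 34, 35, 36]

Final merged array: [7, 9, 16, 16, 16, 16, 30, 32, 34, 35, 36]
Total comparisons: 5

The merged array is [7, 9, 16, 16, 16, 16, 30, 32, 34, 35, 36], requiring 5 comparisons. The merge step runs in O(n) time where n is the total number of elements.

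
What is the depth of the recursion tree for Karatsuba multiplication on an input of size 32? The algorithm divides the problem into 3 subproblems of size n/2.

For divide and conquer with division factor 2:

Problem sizes at each level:
Level 0: 32
Level 1: 16
Level 2: 8
Level 3: 4
Level 4: 2
Level 5: 1

The root is level 0 and the size-1 base case is level 5 (the tree spans levels 0 through 5, i.e. 6 levels counting the root), so the depth is the number of divisions: log_2(32) = 5

The recursion tree depth is log_2(32) = 5. At each level, the problem size is divided by 2, so it takes 5 divisions to reduce to a base case of size 1. The algorithm makes 3 recursive calls at each level.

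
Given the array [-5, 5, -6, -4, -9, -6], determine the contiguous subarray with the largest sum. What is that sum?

Using Kadane's algorithm on [-5, 5, -6, -4, -9, -6]:

Scanning through the array:
Position 1 (value 5): max_ending_here = 5, max_so_far = 5
Position 2 (value -6): max_ending_here = -1, max_so_far = 5
Position 3 (value -4): max_ending_here = -4, max_so_far = 5
Position 4 (value -9): max_ending_here = -9, max_so_far = 5
Position 5 (value -6): max_ending_here = -6, max_so_far = 5

Maximum subarray: [5]
Maximum sum: 5

The maximum subarray is [5] with sum 5. This subarray runs from index 1 to index 1.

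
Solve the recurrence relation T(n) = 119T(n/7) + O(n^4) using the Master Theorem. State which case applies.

Master Theorem for T(n) = 119T(n/7) + O(n^4):

a = 119, b = 7, c = 4
log_b(a) = log_7(119) = 2.4560

Case 3: c = 4 > log_7(119) = 2.4560
T(n) = O(n^4) = O(n^4)

For T(n) = 119T(n/7) + O(n^4): log_7(119) = 2.4560. This is Case 3 of the Master Theorem (c > log_b(a), work dominated by root), giving O(n^4).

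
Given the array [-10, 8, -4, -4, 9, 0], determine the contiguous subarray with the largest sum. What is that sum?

Using Kadane's algorithm on [-10, 8, -4, -4, 9, 0]:

Scanning through the array:
Position 1 (value 8): max_ending_here = 8, max_so_far = 8
Position 2 (value -4): max_ending_here = 4, max_so_far = 8
Position 3 (value -4): max_ending_here = 0, max_so_far = 8
Position 4 (value 9): max_ending_here = 9, max_so_far = 9
Position 5 (value 0): max_ending_here = 9, max_so_far = 9

Maximum subarray: [8, -4, -4, 9]
Maximum sum: 9

The maximum subarray is [8, -4, -4, 9] with sum 9. This subarray runs from index 1 to index 4.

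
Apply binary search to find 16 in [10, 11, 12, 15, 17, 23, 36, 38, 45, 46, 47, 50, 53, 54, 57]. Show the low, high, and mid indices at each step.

Binary search for 16 in [10, 11, 12, 15, 17, 23, 36, 38, 45, 46, 47, 50, 53, 54, 57]:

lo=0, hi=14, mid=7, arr[mid]=38 -> 38 > 16, search left half
lo=0, hi=6, mid=3, arr[mid]=15 -> 15 < 16, search right half
lo=4, hi=6, mid=5, arr[mid]=23 -> 23 > 16, search left half
lo=4, hi=4, mid=4, arr[mid]=17 -> 17 > 16, search left half
lo=4 > hi=3, target 16 not found

Binary search determines that 16 is not in the array after 4 comparisons. The search space was exhausted without finding the target.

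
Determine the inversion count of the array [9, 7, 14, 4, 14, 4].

Finding inversions in [9, 7, 14, 4, 14, 4]:

(0, 1): arr[0]=9 > arr[1]=7
(0, 3): arr[0]=9 > arr[3]=4
(0, 5): arr[0]=9 > arr[5]=4
(1, 3): arr[1]=7 > arr[3]=4
(1, 5): arr[1]=7 > arr[5]=4
(2, 3): arr[2]=14 > arr[3]=4
(2, 5): arr[2]=14 > arr[5]=4
(4, 5): arr[4]=14 > arr[5]=4

Total inversions: 8

The array has 8 inversion(s): (0,1), (0,3), (0,5), (1,3), (1,5), (2,3), (2,5), (4,5). Each pair (i,j) satisfies i < j and arr[i] > arr[j].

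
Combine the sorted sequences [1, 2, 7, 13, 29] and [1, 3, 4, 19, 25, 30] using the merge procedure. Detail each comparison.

Merging process:

Compare 1 vs 1: take 1 from left. Merged: [1]
Compare 2 vs 1: take 1 from right. Merged: [1, 1]
Compare 2 vs 3: take 2 from left. Merged: [1, 1, 2]
Compare 7 vs 3: take 3 from right. Merged: [1, 1, 2, 3]
Compare 7 vs 4: take 4 from right. Merged: [1, 1, 2, 3, 4]
Compare 7 vs 19: take 7 from left. Merged: [1, 1, 2, 3, 4, 7]
Compare 13 vs 19: take 13 from left. Merged: [1, 1, 2, 3, 4, 7, 13]
Compare 29 vs 19: take 19 from right. Merged: [1, 1, 2, 3, 4, 7, 13, 19]
Compare 29 vs 25: take 25 from right. Merged: [1, 1, 2, 3, 4, 7, 13, 19, 25]
Compare 29 vs 30: take 29 from left. Merged: [1, 1, 2, 3, 4, 7, 13, 19, 25, 29]
Append remaining from right: [30]. Merged: [1, 1, 2, 3, 4, 7, 13, 19, 25, 29, 30]

Final merged array: [1, 1, 2, 3, 4, 7, 13, 19, 25, 29, 30]
Total comparisons: 10

The merged array is [1, 1, 2, 3, 4, 7, 13, 19, 25, 29, 30], requiring 10 comparisons. The merge step runs in O(n) time where n is the total number of elements.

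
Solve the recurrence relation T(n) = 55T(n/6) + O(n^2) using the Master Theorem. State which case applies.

Master Theorem for T(n) = 55T(n/6) + O(n^2):

a = 55, b = 6, c = 2
log_b(a) = log_6(55) = 2.2365

Case 1: c = 2 < log_6(55) = 2.2365
T(n) = O(n^(log_6 55))

For T(n) = 55T(n/6) + O(n^2): log_6(55) = 2.2365. This is Case 1 of the Master Theorem (c < log_b(a), work dominated by leaves), giving O(n^(log_6 55)).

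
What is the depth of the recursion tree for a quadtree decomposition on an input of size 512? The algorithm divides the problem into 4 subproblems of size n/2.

For divide and conquer with division factor 2:

Problem sizes at each level:
Level 0: 512
Level 1: 256
Level 2: 128
Level 3: 64
Level 4: 32
Level 5: 16
Level 6: 8
Level 7: 4
Level 8: 2
Level 9: 1

The root is level 0 and the size-1 base case is level 9 (the tree spans levels 0 through 9, i.e. 10 levels counting the root), so the depth is the number of divisions: log_2(512) = 9

The recursion tree depth is log_2(512) = 9. At each level, the problem size is divided by 2, so it takes 9 divisions to reduce to a base case of size 1. The algorithm makes 4 recursive calls at each level.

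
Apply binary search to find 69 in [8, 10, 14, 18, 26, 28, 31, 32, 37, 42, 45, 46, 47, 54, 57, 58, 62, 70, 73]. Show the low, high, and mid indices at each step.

Binary search for 69 in [8, 10, 14, 18, 26, 28, 31, 32, 37, 42, 45, 46, 47, 54, 57, 58, 62, 70, 73]:

lo=0, hi=18, mid=9, arr[mid]=42 -> 42 < 69, search right half
lo=10, hi=18, mid=14, arr[mid]=57 -> 57 < 69, search right half
lo=15, hi=18, mid=16, arr[mid]=62 -> 62 < 69, search right half
lo=17, hi=18, mid=17, arr[mid]=70 -> 70 > 69, search left half
lo=17 > hi=16, target 69 not found

Binary search determines that 69 is not in the array after 4 comparisons. The search space was exhausted without finding the target.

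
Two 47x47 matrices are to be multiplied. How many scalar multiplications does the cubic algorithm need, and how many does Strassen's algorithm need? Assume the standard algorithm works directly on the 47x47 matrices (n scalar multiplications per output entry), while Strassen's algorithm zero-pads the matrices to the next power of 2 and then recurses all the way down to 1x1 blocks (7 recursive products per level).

Matrix multiplication for 47x47 matrices:

Strassen's algorithm requires power-of-2 dimensions. Pad 47x47 to 64x64 (next power of 2).

Standard algorithm: 47^3 = 103823 multiplications
Strassen's algorithm: 7^(log2(64)) = 7^6 = 117649 multiplications
Difference: 103823 - 117649 = -13826 (Strassen uses MORE here due to padding overhead — for small or just-over-power-of-2 n, padding can outweigh the per-level savings)

Standard: 103823 multiplications (47^3). Strassen: 117649 multiplications (7^6, after padding to 64x64). Strassen reduces 8 recursive multiplications to 7 at each level.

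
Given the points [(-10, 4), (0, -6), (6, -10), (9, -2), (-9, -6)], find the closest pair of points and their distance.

Computing all pairwise distances among 5 points:

d((-10, 4), (0, -6)) = 14.1421
d((-10, 4), (6, -10)) = 21.2603
d((-10, 4), (9, -2)) = 19.9249
d((-10, 4), (-9, -6)) = 10.0499
d((0, -6), (6, -10)) = 7.2111 <-- minimum
d((0, -6), (9, -2)) = 9.8489
d((0, -6), (-9, -6)) = 9.0
d((6, -10), (9, -2)) = 8.544
d((6, -10), (-9, -6)) = 15.5242
d((9, -2), (-9, -6)) = 18.4391

Closest pair: (0, -6) and (6, -10) with distance 7.2111

The closest pair is (0, -6) and (6, -10) with Euclidean distance 7.2111. For 5 points, brute-force pairwise comparison is shown above. For large n, the divide-and-conquer algorithm (sort by x, recurse on halves, check the dividing strip) achieves O(n log n).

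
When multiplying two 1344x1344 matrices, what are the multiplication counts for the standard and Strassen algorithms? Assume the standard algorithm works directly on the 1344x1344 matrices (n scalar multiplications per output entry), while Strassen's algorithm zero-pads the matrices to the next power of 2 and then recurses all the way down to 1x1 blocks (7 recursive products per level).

Matrix multiplication for 1344x1344 matrices:

Strassen's algorithm requires power-of-2 dimensions. Pad 1344x1344 to 2048x2048 (next power of 2).

Standard algorithm: 1344^3 = 2427715584 multiplications
Strassen's algorithm: 7^(log2(2048)) = 7^11 = 1977326743 multiplications
Savings: 2427715584 - 1977326743 = 450388841 multiplications

Standard: 2427715584 multiplications (1344^3). Strassen: 1977326743 multiplications (7^11, after padding to 2048x2048). Strassen reduces 8 recursive multiplications to 7 at each level.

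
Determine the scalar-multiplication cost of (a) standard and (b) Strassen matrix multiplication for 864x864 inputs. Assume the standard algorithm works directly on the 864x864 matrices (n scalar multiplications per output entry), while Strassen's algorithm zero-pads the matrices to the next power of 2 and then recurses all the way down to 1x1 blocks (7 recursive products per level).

Matrix multiplication for 864x864 matrices:

Strassen's algorithm requires power-of-2 dimensions. Pad 864x864 to 1024x1024 (next power of 2).

Standard algorithm: 864^3 = 644972544 multiplications
Strassen's algorithm: 7^(log2(1024)) = 7^10 = 282475249 multiplications
Savings: 644972544 - 282475249 = 362497295 multiplications

Standard: 644972544 multiplications (864^3). Strassen: 282475249 multiplications (7^10, after padding to 1024x1024). Strassen reduces 8 recursive multiplications to 7 at each level.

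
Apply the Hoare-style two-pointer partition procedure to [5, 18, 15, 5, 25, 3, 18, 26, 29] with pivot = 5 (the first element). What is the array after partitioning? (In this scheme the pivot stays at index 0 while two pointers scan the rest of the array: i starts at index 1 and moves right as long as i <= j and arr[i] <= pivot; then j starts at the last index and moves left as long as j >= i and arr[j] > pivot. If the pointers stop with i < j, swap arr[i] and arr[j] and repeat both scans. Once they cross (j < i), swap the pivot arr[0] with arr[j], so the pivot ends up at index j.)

Hoare-style two-pointer partition with pivot = 5:

Initial array: [5, 18, 15, 5, 25, 3, 18, 26, 29]

Pointers start at i = 1, j = 8.
i stops at index 1 (arr[1]=18 > 5), j stops at index 5 (arr[5]=3 <= 5): swap arr[1] and arr[5], array becomes [5, 3, 15, 5, 25, 18, 18, 26, 29]
i stops at index 2 (arr[2]=15 > 5), j stops at index 3 (arr[3]=5 <= 5): swap arr[2] and arr[3], array becomes [5, 3, 5, 15, 25, 18, 18, 26, 29]
i ends at 3, j ends at 2: the pointers have crossed (j < i), so scanning stops.

Swap pivot arr[0] with arr[2] to place pivot at position 2: [5, 3, 5, 15, 25, 18, 18, 26, 29]
Pivot position: 2

After partitioning with pivot 5, the array becomes [5, 3, 5, 15, 25, 18, 18, 26, 29]. The pivot is placed at index 2. All elements to the left of the pivot are <= 5, and all elements to the right are > 5.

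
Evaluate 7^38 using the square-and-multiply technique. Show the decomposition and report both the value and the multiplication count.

Computing 7^38 by squaring (build up from 7^1; each line after the first costs one multiplication):

7^1 = 7
7^2 = (7^1)^2 = 7^2 = 49
7^4 = (7^2)^2 = 49^2 = 2401
7^8 = (7^4)^2 = 2401^2 = 5764801
7^9 = 7 * 7^8 = 7 * 5764801 = 40353607
7^18 = (7^9)^2 = 40353607^2 = 1628413597910449
7^19 = 7 * 7^18 = 7 * 1628413597910449 = 11398895185373143
7^38 = (7^19)^2 = 11398895185373143^2 = 129934811447123020117172145698449

Result: 129934811447123020117172145698449
Multiplications needed: 7 (7 lines after 7^1)

7^38 = 129934811447123020117172145698449. Using exponentiation by squaring, this requires 7 multiplications. The key idea: if the exponent is even, square the half-power; if odd, multiply by the base once.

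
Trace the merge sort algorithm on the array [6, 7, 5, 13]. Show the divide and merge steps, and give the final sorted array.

Merge sort trace:

Split: [6, 7, 5, 13] -> [6, 7] and [5, 13]
  Split: [6, 7] -> [6] and [7]
  Merge: [6] + [7] -> [6, 7]
  Split: [5, 13] -> [5] and [13]
  Merge: [5] + [13] -> [5, 13]
Merge: [6, 7] + [5, 13] -> [5, 6, 7, 13]

Final sorted array: [5, 6, 7, 13]

The merge sort proceeds by recursively splitting the array and merging sorted halves.
After all merges, the sorted array is [5, 6, 7, 13].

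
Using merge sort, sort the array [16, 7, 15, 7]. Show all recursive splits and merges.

Merge sort trace:

Split: [16, 7, 15, 7] -> [16, 7] and [15, 7]
  Split: [16, 7] -> [16] and [7]
  Merge: [16] + [7] -> [7, 16]
  Split: [15, 7] -> [15] and [7]
  Merge: [15] + [7] -> [7, 15]
Merge: [7, 16] + [7, 15] -> [7, 7, 15, 16]

Final sorted array: [7, 7, 15, 16]

The merge sort proceeds by recursively splitting the array and merging sorted halves.
After all merges, the sorted array is [7, 7, 15, 16].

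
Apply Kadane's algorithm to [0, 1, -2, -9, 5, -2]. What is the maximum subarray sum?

Using Kadane's algorithm on [0, 1, -2, -9, 5, -2]:

Scanning through the array:
Position 1 (value 1): max_ending_here = 1, max_so_far = 1
Position 2 (value -2): max_ending_here = -1, max_so_far = 1
Position 3 (value -9): max_ending_here = -9, max_so_far = 1
Position 4 (value 5): max_ending_here = 5, max_so_far = 5
Position 5 (value -2): max_ending_here = 3, max_so_far = 5

Maximum subarray: [5]
Maximum sum: 5

The maximum subarray is [5] with sum 5. This subarray runs from index 4 to index 4.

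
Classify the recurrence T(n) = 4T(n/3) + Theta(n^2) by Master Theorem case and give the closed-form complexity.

Master Theorem for T(n) = 4T(n/3) + O(n^2):

a = 4, b = 3, c = 2
log_b(a) = log_3(4) = 1.2619

Case 3: c = 2 > log_3(4) = 1.2619
T(n) = O(n^2) = O(n^2)

For T(n) = 4T(n/3) + O(n^2): log_3(4) = 1.2619. This is Case 3 of the Master Theorem (c > log_b(a), work dominated by root), giving O(n^2).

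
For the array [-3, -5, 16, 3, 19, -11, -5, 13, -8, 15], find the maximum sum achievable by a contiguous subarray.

Using Kadane's algorithm on [-3, -5, 16, 3, 19, -11, -5, 13, -8, 15]:

Scanning through the array:
Position 1 (value -5): max_ending_here = -5, max_so_far = -3
Position 2 (value 16): max_ending_here = 16, max_so_far = 16
Position 3 (value 3): max_ending_here = 19, max_so_far = 19
Position 4 (value 19): max_ending_here = 38, max_so_far = 38
Position 5 (value -11): max_ending_here = 27, max_so_far = 38
Position 6 (value -5): max_ending_here = 22, max_so_far = 38
Position 7 (value 13): max_ending_here = 35, max_so_far = 38
Position 8 (value -8): max_ending_here = 27, max_so_far = 38
Position 9 (value 15): max_ending_here = 42, max_so_far = 42

Maximum subarray: [16, 3, 19, -11, -5, 13, -8, 15]
Maximum sum: 42

The maximum subarray is [16, 3, 19, -11, -5, 13, -8, 15] with sum 42. This subarray runs from index 2 to index 9.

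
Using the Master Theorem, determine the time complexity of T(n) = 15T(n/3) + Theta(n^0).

Master Theorem for T(n) = 15T(n/3) + O(n^0):

a = 15, b = 3, c = 0
log_b(a) = log_3(15) = 2.4650

Case 1: c = 0 < log_3(15) = 2.4650
T(n) = O(n^(log_3 15))

For T(n) = 15T(n/3) + O(n^0): log_3(15) = 2.4650. This is Case 1 of the Master Theorem (c < log_b(a), work dominated by leaves), giving O(n^(log_3 15)).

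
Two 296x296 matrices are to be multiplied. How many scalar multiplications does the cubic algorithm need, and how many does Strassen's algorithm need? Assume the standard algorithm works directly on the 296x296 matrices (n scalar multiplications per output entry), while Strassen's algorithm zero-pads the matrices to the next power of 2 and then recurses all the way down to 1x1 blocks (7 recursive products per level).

Matrix multiplication for 296x296 matrices:

Strassen's algorithm requires power-of-2 dimensions. Pad 296x296 to 512x512 (next power of 2).

Standard algorithm: 296^3 = 25934336 multiplications
Strassen's algorithm: 7^(log2(512)) = 7^9 = 40353607 multiplications
Difference: 25934336 - 40353607 = -14419271 (Strassen uses MORE here due to padding overhead — for small or just-over-power-of-2 n, padding can outweigh the per-level savings)

Standard: 25934336 multiplications (296^3). Strassen: 40353607 multiplications (7^9, after padding to 512x512). Strassen reduces 8 recursive multiplications to 7 at each level.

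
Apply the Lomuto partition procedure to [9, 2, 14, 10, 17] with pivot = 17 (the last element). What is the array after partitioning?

Lomuto partition with pivot = 17:

Initial array: [9, 2, 14, 10, 17]

arr[0]=9 <= 17: swap with position 0, array becomes [9, 2, 14, 10, 17]
arr[1]=2 <= 17: swap with position 1, array becomes [9, 2, 14, 10, 17]
arr[2]=14 <= 17: swap with position 2, array becomes [9, 2, 14, 10, 17]
arr[3]=10 <= 17: swap with position 3, array becomes [9, 2, 14, 10, 17]

Place pivot at position 4: [9, 2, 14, 10, 17]
Pivot position: 4

After partitioning with pivot 17, the array becomes [9, 2, 14, 10, 17]. The pivot is placed at index 4. All elements to the left of the pivot are <= 17, and all elements to the right are > 17.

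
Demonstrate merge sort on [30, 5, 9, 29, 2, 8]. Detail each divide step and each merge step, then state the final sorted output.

Merge sort trace:

Split: [30, 5, 9, 29, 2, 8] -> [30, 5, 9] and [29, 2, 8]
  Split: [30, 5, 9] -> [30] and [5, 9]
    Split: [5, 9] -> [5] and [9]
    Merge: [5] + [9] -> [5, 9]
  Merge: [30] + [5, 9] -> [5, 9, 30]
  Split: [29, 2, 8] -> [29] and [2, 8]
    Split: [2, 8] -> [2] and [8]
    Merge: [2] + [8] -> [2, 8]
  Merge: [29] + [2, 8] -> [2, 8, 29]
Merge: [5, 9, 30] + [2, 8, 29] -> [2, 5, 8, 9, 29, 30]

Final sorted array: [2, 5, 8, 9, 29, 30]

The merge sort proceeds by recursively splitting the array and merging sorted halves.
After all merges, the sorted array is [2, 5, 8, 9, 29, 30].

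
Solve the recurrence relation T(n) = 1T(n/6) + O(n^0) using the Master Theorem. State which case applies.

Master Theorem for T(n) = 1T(n/6) + O(n^0):

a = 1, b = 6, c = 0
log_b(a) = log_6(1) = 0.0000

Case 2: c = 0 = log_6(1) = 0.0000
T(n) = O(n^0 log n) = O(log n)

For T(n) = 1T(n/6) + O(n^0): log_6(1) = 0.0000. This is Case 2 of the Master Theorem (c = log_b(a), equal work at all levels), giving O(log n).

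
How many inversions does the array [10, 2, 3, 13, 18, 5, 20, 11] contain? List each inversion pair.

Finding inversions in [10, 2, 3, 13, 18, 5, 20, 11]:

(0, 1): arr[0]=10 > arr[1]=2
(0, 2): arr[0]=10 > arr[2]=3
(0, 5): arr[0]=10 > arr[5]=5
(3, 5): arr[3]=13 > arr[5]=5
(3, 7): arr[3]=13 > arr[7]=11
(4, 5): arr[4]=18 > arr[5]=5
(4, 7): arr[4]=18 > arr[7]=11
(6, 7): arr[6]=20 > arr[7]=11

Total inversions: 8

The array has 8 inversion(s): (0,1), (0,2), (0,5), (3,5), (3,7), (4,5), (4,7), (6,7). Each pair (i,j) satisfies i < j and arr[i] > arr[j].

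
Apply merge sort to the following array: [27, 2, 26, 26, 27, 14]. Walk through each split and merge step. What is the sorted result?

Merge sort trace:

Split: [27, 2, 26, 26, 27, 14] -> [27, 2, 26] and [26, 27, 14]
  Split: [27, 2, 26] -> [27] and [2, 26]
    Split: [2, 26] -> [2] and [26]
    Merge: [2] + [26] -> [2, 26]
  Merge: [27] + [2, 26] -> [2, 26, 27]
  Split: [26, 27, 14] -> [26] and [27, 14]
    Split: [27, 14] -> [27] and [14]
    Merge: [27] + [14] -> [14, 27]
  Merge: [26] + [14, 27] -> [14, 26, 27]
Merge: [2, 26, 27] + [14, 26, 27] -> [2, 14, 26, 26, 27, 27]

Final sorted array: [2, 14, 26, 26, 27, 27]

The merge sort proceeds by recursively splitting the array and merging sorted halves.
After all merges, the sorted array is [2, 14, 26, 26, 27, 27].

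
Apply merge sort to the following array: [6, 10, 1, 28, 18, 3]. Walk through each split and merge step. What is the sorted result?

Merge sort trace:

Split: [6, 10, 1, 28, 18, 3] -> [6, 10, 1] and [28, 18, 3]
  Split: [6, 10, 1] -> [6] and [10, 1]
    Split: [10, 1] -> [10] and [1]
    Merge: [10] + [1] -> [1, 10]
  Merge: [6] + [1, 10] -> [1, 6, 10]
  Split: [28, 18, 3] -> [28] and [18, 3]
    Split: [18, 3] -> [18] and [3]
    Merge: [18] + [3] -> [3, 18]
  Merge: [28] + [3, 18] -> [3, 18, 28]
Merge: [1, 6, 10] + [3, 18, 28] -> [1, 3, 6, 10, 18, 28]

Final sorted array: [1, 3, 6, 10, 18, 28]

The merge sort proceeds by recursively splitting the array and merging sorted halves.
After all merges, the sorted array is [1, 3, 6, 10, 18, 28].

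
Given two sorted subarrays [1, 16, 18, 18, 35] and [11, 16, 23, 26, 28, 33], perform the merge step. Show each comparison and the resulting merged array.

Merging process:

Compare 1 vs 11: take 1 from left. Merged: [1]
Compare 16 vs 11: take 11 from right. Merged: [1, 11]
Compare 16 vs 16: take 16 from left. Merged: [1, 11, 16]
Compare 18 vs 16: take 16 from right. Merged: [1, 11, 16, 16]
Compare 18 vs 23: take 18 from left. Merged: [1, 11, 16, 16, 18]
Compare 18 vs 23: take 18 from left. Merged: [1, 11, 16, 16, 18, 18]
Compare 35 vs 23: take 23 from right. Merged: [1, 11, 16, 16, 18, 18, 23]
Compare 35 vs 26: take 26 from right. Merged: [1, 11, 16, 16, 18, 18, 23, 26]
Compare 35 vs 28: take 28 from right. Merged: [1, 11, 16, 16, 18, 18, 23, 26, 28]
Compare 35 vs 33: take 33 from right. Merged: [1, 11, 16, 16, 18, 18, 23, 26, 28, 33]
Append remaining from left: [35]. Merged: [1, 11, 16, 16, 18, 18, 23, 26, 28, 33, 35]

Final merged array: [1, 11, 16, 16, 18, 18, 23, 26, 28, 33, 35]
Total comparisons: 10

The merged array is [1, 11, 16, 16, 18, 18, 23, 26, 28, 33, 35], requiring 10 comparisons. The merge step runs in O(n) time where n is the total number of elements.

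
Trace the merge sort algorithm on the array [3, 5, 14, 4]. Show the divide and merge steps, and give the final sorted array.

Merge sort trace:

Split: [3, 5, 14, 4] -> [3, 5] and [14, 4]
  Split: [3, 5] -> [3] and [5]
  Merge: [3] + [5] -> [3, 5]
  Split: [14, 4] -> [14] and [4]
  Merge: [14] + [4] -> [4, 14]
Merge: [3, 5] + [4, 14] -> [3, 4, 5, 14]

Final sorted array: [3, 4, 5, 14]

The merge sort proceeds by recursively splitting the array and merging sorted halves.
After all merges, the sorted array is [3, 4, 5, 14].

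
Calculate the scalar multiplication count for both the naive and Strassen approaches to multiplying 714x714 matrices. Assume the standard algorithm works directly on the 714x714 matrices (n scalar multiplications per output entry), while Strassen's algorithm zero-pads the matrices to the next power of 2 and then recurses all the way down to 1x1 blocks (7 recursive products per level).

Matrix multiplication for 714x714 matrices:

Strassen's algorithm requires power-of-2 dimensions. Pad 714x714 to 1024x1024 (next power of 2).

Standard algorithm: 714^3 = 363994344 multiplications
Strassen's algorithm: 7^(log2(1024)) = 7^10 = 282475249 multiplications
Savings: 363994344 - 282475249 = 81519095 multiplications

Standard: 363994344 multiplications (714^3). Strassen: 282475249 multiplications (7^10, after padding to 1024x1024). Strassen reduces 8 recursive multiplications to 7 at each level.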